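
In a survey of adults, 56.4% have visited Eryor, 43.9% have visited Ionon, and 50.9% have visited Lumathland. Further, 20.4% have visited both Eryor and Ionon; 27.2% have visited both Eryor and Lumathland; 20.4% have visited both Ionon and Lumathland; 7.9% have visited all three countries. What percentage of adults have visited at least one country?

91.1%

Inclusion–exclusion gives
P(at least one) = 56.4 + 43.9 + 50.9 − 20.4 − 27.2 − 20.4 + 7.9 = 91.1%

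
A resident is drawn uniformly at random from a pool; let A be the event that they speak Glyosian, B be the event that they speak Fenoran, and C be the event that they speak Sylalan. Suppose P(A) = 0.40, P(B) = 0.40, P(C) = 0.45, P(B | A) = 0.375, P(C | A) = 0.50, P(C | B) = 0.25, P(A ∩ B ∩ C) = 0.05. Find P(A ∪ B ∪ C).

P(A ∩ B) = P(A)·P(B|A) = 0.40 × 0.375 = 0.15
P(A ∩ C) = P(A)·P(C|A) = 0.40 × 0.50 = 0.20
P(B ∩ C) = P(B)·P(C|B) = 0.40 × 0.25 = 0.10
P(A ∪ B ∪ C) = 0.40 + 0.40 + 0.45 − 0.15 − 0.20 − 0.10 + 0.05 = 0.85

0.85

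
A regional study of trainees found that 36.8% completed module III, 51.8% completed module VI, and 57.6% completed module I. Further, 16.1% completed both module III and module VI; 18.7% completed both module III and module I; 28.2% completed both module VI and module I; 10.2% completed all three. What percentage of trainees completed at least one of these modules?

93.4%

P(union) = 36.8 + 51.8 + 57.6 − 16.1 − 18.7 − 28.2 + 10.2 = 93.4%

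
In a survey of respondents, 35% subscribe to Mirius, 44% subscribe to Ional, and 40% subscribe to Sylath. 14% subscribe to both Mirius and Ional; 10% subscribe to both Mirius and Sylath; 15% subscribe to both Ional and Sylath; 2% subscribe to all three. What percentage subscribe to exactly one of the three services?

47%

Using the inclusion–exclusion count for exactly one event:
P(exactly one) = 35 + 44 + 40 − 2·14 − 2·10 − 2·15 + 3·2 = 47%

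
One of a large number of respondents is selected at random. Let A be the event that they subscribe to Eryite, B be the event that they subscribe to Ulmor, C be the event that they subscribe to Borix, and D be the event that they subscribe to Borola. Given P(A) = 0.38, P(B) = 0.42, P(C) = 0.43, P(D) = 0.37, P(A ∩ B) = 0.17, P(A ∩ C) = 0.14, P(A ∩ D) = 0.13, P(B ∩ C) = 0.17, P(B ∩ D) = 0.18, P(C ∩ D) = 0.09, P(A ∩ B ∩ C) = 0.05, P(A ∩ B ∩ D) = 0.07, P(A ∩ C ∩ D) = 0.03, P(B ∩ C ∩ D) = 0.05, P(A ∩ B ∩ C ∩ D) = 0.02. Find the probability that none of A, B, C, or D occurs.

0.10

By inclusion–exclusion:
P(A ∪ B ∪ C ∪ D) = 0.38 + 0.42 + 0.43 + 0.37 − 0.17 − 0.14 − 0.13 − 0.17 − 0.18 − 0.09 + 0.05 + 0.07 + 0.03 + 0.05 − 0.02 = 0.90
P(none) = 1 − 0.90 = 0.10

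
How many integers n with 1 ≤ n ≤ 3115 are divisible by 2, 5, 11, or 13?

⌊3115/2⌋ + ⌊3115/5⌋ + ⌊3115/11⌋ + ⌊3115/13⌋ − ⌊3115/10⌋ − ⌊3115/22⌋ − ⌊3115/26⌋ − ⌊3115/55⌋ − ⌊3115/65⌋ − ⌊3115/143⌋ + ⌊3115/110⌋ + ⌊3115/130⌋ + ⌊3115/286⌋ + ⌊3115/715⌋ − ⌊3115/1430⌋ = 1557 + 623 + 283 + 239 − 311 − 141 − 119 − 56 − 47 − 21 + 28 + 23 + 10 + 4 − 2 = 2070

2070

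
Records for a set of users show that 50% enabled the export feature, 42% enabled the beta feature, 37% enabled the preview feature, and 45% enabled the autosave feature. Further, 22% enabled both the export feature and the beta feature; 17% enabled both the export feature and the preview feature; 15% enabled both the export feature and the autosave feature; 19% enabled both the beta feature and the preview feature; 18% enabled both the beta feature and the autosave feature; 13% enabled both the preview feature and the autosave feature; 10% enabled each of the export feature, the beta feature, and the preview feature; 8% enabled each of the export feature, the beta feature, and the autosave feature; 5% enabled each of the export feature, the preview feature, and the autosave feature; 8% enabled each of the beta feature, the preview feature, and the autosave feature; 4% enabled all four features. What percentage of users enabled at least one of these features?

P(union) = 50 + 42 + 37 + 45 − 22 − 17 − 15 − 19 − 18 − 13 + 10 + 8 + 5 + 8 − 4 = 97%

97%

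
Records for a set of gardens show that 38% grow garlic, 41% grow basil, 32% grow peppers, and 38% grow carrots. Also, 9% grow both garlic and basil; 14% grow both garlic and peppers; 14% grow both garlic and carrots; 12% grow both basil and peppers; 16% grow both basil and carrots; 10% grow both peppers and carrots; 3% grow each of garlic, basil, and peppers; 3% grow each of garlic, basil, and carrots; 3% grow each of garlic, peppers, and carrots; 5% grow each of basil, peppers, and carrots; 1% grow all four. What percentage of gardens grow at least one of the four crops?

87%

By inclusion–exclusion:
P(union) = 38 + 41 + 32 + 38 − 9 − 14 − 14 − 12 − 16 − 10 + 3 + 3 + 3 + 5 − 1 = 87%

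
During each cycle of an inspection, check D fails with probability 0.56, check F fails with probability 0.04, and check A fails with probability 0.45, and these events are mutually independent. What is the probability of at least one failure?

0.76768

P(none) = (1 − 0.56) × (1 − 0.04) × (1 − 0.45) = 0.44 × 0.96 × 0.55 = 0.23232
P(at least one) = 1 − 0.23232 = 0.76768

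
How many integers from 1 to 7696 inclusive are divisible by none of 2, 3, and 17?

2414

By inclusion-exclusion,
⌊7696/2⌋ + ⌊7696/3⌋ + ⌊7696/17⌋ − ⌊7696/6⌋ − ⌊7696/34⌋ − ⌊7696/51⌋ + ⌊7696/102⌋ = 3848 + 2565 + 452 − 1282 − 226 − 150 + 75 = 5282
7696 − 5282 = 2414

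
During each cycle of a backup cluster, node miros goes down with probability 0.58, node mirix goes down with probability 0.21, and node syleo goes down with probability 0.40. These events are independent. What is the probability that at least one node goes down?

P(none) = (1 − 0.58) × (1 − 0.21) × (1 − 0.40) = 0.42 × 0.79 × 0.60 = 0.19908
P(at least one) = 1 − 0.19908 = 0.80092

0.80092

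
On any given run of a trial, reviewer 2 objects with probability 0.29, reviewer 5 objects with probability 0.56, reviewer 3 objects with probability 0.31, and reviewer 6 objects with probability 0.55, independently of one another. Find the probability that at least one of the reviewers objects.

0.9029998

P(none) = (1 − 0.29) × (1 − 0.56) × (1 − 0.31) × (1 − 0.55) = 0.71 × 0.44 × 0.69 × 0.45 = 0.0970002
P(at least one) = 1 − 0.0970002 = 0.9029998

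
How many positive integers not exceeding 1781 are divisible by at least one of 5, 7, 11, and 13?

755

356 + 254 + 161 + 137 − 50 − 32 − 27 − 23 − 19 − 12 + 4 + 3 + 2 + 1 − 0 = 755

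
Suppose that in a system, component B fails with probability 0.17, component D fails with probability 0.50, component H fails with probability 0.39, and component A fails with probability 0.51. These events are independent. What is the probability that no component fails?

0.1240435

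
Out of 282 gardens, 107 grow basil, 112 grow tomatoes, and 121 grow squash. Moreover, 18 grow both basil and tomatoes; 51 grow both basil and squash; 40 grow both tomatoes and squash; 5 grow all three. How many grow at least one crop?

|at least one| = 107 + 112 + 121 − 18 − 51 − 40 + 5 = 236

236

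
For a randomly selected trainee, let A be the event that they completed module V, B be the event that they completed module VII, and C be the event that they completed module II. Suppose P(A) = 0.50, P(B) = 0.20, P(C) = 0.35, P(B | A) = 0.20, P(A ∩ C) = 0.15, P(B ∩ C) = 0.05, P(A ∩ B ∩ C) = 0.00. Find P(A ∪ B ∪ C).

P(A ∩ B) = P(A)·P(B|A) = 0.50 × 0.20 = 0.10
P(A ∪ B ∪ C) = 0.50 + 0.20 + 0.35 − 0.10 − 0.15 − 0.05 + 0.00 = 0.75

0.75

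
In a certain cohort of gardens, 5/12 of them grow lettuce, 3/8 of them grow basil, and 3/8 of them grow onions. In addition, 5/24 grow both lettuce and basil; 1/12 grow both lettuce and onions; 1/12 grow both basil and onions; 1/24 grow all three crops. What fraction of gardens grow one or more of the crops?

5/6

By inclusion-exclusion,
P(≥1) = 5/12 + 3/8 + 3/8 − 5/24 − 1/12 − 1/12 + 1/24 = 5/6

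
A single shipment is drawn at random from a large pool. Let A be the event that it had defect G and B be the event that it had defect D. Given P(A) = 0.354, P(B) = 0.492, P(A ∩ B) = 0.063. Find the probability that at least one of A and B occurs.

Using inclusion–exclusion:
P(A ∪ B) = 0.354 + 0.492 − 0.063 = 0.783

0.783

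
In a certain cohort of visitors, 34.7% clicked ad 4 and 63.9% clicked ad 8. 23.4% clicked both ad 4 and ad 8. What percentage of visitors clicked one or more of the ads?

Apply inclusion-exclusion:
P(≥1) = 34.7 + 63.9 − 23.4 = 75.2%

75.2%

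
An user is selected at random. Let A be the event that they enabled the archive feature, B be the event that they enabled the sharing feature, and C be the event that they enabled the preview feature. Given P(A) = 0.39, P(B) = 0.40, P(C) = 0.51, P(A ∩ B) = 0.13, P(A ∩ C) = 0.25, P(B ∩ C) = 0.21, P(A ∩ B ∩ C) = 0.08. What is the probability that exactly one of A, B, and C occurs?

Using the inclusion–exclusion count for exactly one event:
P(exactly one) = 0.39 + 0.40 + 0.51 − 2·0.13 − 2·0.25 − 2·0.21 + 3·0.08 = 0.36

0.36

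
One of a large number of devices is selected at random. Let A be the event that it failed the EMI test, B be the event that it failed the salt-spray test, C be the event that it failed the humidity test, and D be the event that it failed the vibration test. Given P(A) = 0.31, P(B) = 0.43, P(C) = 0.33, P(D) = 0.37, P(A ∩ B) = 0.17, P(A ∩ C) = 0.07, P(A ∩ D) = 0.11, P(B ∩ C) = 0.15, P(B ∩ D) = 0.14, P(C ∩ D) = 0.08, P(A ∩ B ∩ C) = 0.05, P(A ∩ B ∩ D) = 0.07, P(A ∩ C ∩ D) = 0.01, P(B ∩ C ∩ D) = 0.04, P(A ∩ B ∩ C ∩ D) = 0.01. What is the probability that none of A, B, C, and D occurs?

By inclusion-exclusion,
P(A ∪ B ∪ C ∪ D) = 0.31 + 0.43 + 0.33 + 0.37 − 0.17 − 0.07 − 0.11 − 0.15 − 0.14 − 0.08 + 0.05 + 0.07 + 0.01 + 0.04 − 0.01 = 0.88
P(none) = 1 − 0.88 = 0.12

0.12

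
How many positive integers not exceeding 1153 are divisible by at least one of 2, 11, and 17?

Inclusion–exclusion gives
576 + 104 + 67 − 52 − 33 − 6 + 3 = 659

659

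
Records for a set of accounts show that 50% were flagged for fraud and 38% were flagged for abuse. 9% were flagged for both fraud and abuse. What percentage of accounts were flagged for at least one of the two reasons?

Using inclusion–exclusion:
P(union) = 50 + 38 − 9 = 79%

79%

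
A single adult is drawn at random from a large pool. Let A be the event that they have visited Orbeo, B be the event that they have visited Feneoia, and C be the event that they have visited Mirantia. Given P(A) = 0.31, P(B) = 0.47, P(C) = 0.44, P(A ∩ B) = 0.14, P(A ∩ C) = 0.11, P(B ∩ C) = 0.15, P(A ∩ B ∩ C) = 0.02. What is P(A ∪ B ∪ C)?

0.84

Using inclusion–exclusion:
P(A ∪ B ∪ C) = 0.31 + 0.47 + 0.44 − 0.14 − 0.11 − 0.15 + 0.02 = 0.84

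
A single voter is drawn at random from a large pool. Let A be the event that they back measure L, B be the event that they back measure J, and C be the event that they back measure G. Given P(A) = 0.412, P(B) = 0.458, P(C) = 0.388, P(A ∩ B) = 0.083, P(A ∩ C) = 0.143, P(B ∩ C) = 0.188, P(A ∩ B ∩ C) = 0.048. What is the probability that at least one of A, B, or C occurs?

0.892

By inclusion-exclusion,
P(A ∪ B ∪ C) = 0.412 + 0.458 + 0.388 − 0.083 − 0.143 − 0.188 + 0.048 = 0.892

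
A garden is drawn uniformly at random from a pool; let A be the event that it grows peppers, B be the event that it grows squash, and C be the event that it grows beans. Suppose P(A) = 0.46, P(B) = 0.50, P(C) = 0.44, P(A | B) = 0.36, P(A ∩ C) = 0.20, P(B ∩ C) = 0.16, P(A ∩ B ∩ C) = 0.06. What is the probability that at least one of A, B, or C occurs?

P(A ∩ B) = P(B)·P(A|B) = 0.50 × 0.36 = 0.18
P(A ∪ B ∪ C) = 0.46 + 0.50 + 0.44 − 0.18 − 0.20 − 0.16 + 0.06 = 0.92

0.92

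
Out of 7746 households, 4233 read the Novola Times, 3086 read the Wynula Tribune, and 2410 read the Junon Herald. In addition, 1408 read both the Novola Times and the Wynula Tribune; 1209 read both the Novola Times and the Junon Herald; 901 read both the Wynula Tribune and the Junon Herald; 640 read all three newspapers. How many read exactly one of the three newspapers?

4613

By inclusion–exclusion (exactly-one form):
|exactly one| = 4233 + 3086 + 2410 − 2·1408 − 2·1209 − 2·901 + 3·640 = 4613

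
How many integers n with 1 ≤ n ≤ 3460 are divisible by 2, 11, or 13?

2008

⌊3460/2⌋ + ⌊3460/11⌋ + ⌊3460/13⌋ − ⌊3460/22⌋ − ⌊3460/26⌋ − ⌊3460/143⌋ + ⌊3460/286⌋ = 1730 + 314 + 266 − 157 − 133 − 24 + 12 = 2008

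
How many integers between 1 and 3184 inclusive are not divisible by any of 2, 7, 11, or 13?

1145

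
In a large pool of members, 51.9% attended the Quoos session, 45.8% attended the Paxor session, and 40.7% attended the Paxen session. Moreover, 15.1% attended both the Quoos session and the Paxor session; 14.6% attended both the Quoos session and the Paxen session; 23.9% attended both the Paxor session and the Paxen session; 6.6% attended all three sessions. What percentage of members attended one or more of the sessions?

91.4%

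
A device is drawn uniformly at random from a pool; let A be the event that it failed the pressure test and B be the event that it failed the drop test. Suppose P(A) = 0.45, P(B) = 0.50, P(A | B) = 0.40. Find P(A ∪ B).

0.75

P(A ∩ B) = P(B)·P(A|B) = 0.50 × 0.40 = 0.20
P(A ∪ B) = 0.45 + 0.50 − 0.20 = 0.75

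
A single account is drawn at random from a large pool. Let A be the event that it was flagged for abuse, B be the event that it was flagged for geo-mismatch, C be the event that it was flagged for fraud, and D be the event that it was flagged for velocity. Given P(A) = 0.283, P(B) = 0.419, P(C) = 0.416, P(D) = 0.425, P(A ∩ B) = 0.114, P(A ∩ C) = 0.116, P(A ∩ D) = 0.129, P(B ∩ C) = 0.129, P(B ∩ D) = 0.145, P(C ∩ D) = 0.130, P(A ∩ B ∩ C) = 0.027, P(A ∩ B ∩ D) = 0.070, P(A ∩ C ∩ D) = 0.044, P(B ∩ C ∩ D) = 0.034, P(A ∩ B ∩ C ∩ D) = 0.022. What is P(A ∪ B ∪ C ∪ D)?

0.933

By inclusion–exclusion:
P(A ∪ B ∪ C ∪ D) = 0.283 + 0.419 + 0.416 + 0.425 − 0.114 − 0.116 − 0.129 − 0.129 − 0.145 − 0.130 + 0.027 + 0.070 + 0.044 + 0.034 − 0.022 = 0.933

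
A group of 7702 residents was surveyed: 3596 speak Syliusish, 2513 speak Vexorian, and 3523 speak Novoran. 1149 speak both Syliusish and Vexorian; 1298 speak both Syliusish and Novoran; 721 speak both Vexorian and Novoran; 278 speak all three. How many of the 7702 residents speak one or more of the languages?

Apply inclusion-exclusion:
N(≥1) = 3596 + 2513 + 3523 − 1149 − 1298 − 721 + 278 = 6742

6742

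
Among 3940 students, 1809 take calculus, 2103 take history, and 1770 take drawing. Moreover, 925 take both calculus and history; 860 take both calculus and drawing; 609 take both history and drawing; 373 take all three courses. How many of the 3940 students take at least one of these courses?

3661

Using inclusion–exclusion:
N(≥1) = 1809 + 2103 + 1770 − 925 − 860 − 609 + 373 = 3661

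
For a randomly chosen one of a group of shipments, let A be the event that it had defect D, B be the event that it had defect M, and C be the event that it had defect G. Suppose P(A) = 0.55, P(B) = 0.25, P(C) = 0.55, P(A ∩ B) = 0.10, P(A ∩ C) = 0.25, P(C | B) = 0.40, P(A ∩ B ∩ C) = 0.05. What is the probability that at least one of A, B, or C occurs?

P(B ∩ C) = P(B)·P(C|B) = 0.25 × 0.40 = 0.10
P(A ∪ B ∪ C) = 0.55 + 0.25 + 0.55 − 0.10 − 0.25 − 0.10 + 0.05 = 0.95

0.95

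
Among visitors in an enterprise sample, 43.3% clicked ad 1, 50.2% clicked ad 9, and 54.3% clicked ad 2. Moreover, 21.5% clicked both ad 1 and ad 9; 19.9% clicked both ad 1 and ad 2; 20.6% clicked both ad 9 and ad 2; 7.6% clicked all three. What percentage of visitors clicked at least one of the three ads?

93.4%

Using inclusion–exclusion:
P(≥1) = 43.3 + 50.2 + 54.3 − 21.5 − 19.9 − 20.6 + 7.6 = 93.4%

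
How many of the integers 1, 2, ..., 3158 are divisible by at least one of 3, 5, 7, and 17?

1799

Apply inclusion-exclusion:
⌊3158/3⌋ + ⌊3158/5⌋ + ⌊3158/7⌋ + ⌊3158/17⌋ − ⌊3158/15⌋ − ⌊3158/21⌋ − ⌊3158/51⌋ − ⌊3158/35⌋ − ⌊3158/85⌋ − ⌊3158/119⌋ + ⌊3158/105⌋ + ⌊3158/255⌋ + ⌊3158/357⌋ + ⌊3158/595⌋ − ⌊3158/1785⌋ = 1052 + 631 + 451 + 185 − 210 − 150 − 61 − 90 − 37 − 26 + 30 + 12 + 8 + 5 − 1 = 1799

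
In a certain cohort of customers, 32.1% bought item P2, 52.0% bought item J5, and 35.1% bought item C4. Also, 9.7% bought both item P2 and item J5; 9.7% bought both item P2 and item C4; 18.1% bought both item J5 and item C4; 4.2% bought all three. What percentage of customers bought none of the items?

14.1%

Using inclusion–exclusion:
P(≥1) = 32.1 + 52.0 + 35.1 − 9.7 − 9.7 − 18.1 + 4.2 = 85.9%
P(none) = 100% − 85.9% = 14.1%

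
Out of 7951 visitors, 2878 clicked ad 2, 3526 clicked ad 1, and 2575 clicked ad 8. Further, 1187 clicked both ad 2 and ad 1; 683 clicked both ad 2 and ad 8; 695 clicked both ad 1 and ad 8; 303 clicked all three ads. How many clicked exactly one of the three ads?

By inclusion–exclusion (exactly-one form):
N(exactly one) = 2878 + 3526 + 2575 − 2·1187 − 2·683 − 2·695 + 3·303 = 4758

4758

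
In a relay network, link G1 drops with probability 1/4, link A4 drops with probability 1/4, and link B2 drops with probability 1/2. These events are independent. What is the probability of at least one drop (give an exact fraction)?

P(none) = (1 − 1/4) × (1 − 1/4) × (1 − 1/2) = 3/4 × 3/4 × 1/2 = 9/32
P(at least one) = 1 − 9/32 = 23/32

23/32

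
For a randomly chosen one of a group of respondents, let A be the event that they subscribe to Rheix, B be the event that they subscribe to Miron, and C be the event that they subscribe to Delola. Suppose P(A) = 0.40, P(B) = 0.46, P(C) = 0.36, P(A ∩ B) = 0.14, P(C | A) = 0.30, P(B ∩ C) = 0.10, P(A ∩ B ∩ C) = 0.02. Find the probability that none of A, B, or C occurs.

0.12

P(A ∩ C) = P(A)·P(C|A) = 0.40 × 0.30 = 0.12
Apply inclusion-exclusion:
P(A ∪ B ∪ C) = 0.40 + 0.46 + 0.36 − 0.14 − 0.12 − 0.10 + 0.02 = 0.88
P(none) = 1 − 0.88 = 0.12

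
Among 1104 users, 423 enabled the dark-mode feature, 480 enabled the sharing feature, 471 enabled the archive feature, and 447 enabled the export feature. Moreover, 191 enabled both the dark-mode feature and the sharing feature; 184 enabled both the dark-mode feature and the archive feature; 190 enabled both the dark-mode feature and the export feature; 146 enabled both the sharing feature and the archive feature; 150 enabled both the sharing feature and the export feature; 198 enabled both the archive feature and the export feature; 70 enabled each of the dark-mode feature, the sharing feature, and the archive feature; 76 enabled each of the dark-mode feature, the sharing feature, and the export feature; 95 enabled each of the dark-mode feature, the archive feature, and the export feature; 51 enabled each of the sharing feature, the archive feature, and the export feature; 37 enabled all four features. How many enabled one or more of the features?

Using inclusion–exclusion:
|union| = 423 + 480 + 471 + 447 − 191 − 184 − 190 − 146 − 150 − 198 + 70 + 76 + 95 + 51 − 37 = 1017

1017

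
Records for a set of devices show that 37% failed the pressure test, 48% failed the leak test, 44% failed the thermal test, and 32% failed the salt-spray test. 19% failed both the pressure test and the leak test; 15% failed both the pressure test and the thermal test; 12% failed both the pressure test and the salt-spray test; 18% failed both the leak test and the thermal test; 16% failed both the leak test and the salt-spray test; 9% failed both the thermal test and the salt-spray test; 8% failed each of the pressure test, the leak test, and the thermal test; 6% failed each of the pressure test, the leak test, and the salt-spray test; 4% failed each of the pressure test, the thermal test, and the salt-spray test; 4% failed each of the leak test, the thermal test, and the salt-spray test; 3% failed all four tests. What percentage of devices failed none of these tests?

By inclusion–exclusion:
P(union) = 37 + 48 + 44 + 32 − 19 − 15 − 12 − 18 − 16 − 9 + 8 + 6 + 4 + 4 − 3 = 91%
P(none) = 100% − 91% = 9%

9%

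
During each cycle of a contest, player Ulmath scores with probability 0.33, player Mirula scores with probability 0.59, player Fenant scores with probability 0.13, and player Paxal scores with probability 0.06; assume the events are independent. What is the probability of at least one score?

P(none) = (1 − 0.33) × (1 − 0.59) × (1 − 0.13) × (1 − 0.06) = 0.67 × 0.41 × 0.87 × 0.94 = 0.22464966
P(at least one) = 1 − 0.22464966 = 0.77535034

0.77535034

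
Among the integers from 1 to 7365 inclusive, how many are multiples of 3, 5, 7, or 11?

4305

By inclusion–exclusion:
2455 + 1473 + 1052 + 669 − 491 − 350 − 223 − 210 − 133 − 95 + 70 + 44 + 31 + 19 − 6 = 4305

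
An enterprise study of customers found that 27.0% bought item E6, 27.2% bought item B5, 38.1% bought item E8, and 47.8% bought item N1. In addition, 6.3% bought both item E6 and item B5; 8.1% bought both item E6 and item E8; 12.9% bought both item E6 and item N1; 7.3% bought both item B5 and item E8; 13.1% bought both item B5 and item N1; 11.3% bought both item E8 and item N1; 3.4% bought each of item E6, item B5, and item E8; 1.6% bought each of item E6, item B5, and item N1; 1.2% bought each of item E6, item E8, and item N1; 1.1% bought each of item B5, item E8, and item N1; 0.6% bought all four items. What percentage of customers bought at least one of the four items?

87.8%

Using inclusion–exclusion:
P(≥1) = 27.0 + 27.2 + 38.1 + 47.8 − 6.3 − 8.1 − 12.9 − 7.3 − 13.1 − 11.3 + 3.4 + 1.6 + 1.2 + 1.1 − 0.6 = 87.8%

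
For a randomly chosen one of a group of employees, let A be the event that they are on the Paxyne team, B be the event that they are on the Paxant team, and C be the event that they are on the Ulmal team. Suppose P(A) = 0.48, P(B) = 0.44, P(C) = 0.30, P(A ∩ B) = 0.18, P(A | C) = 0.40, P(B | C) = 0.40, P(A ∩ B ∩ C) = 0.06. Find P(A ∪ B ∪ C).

0.86

P(A ∩ C) = P(C)·P(A|C) = 0.30 × 0.40 = 0.12
P(B ∩ C) = P(C)·P(B|C) = 0.30 × 0.40 = 0.12
P(A ∪ B ∪ C) = 0.48 + 0.44 + 0.30 − 0.18 − 0.12 − 0.12 + 0.06 = 0.86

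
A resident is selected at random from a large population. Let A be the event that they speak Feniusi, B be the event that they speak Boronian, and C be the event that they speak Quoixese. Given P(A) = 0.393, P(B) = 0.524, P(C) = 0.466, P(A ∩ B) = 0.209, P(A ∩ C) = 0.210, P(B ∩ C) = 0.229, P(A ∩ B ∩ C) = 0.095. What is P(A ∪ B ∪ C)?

Apply inclusion-exclusion:
P(A ∪ B ∪ C) = 0.393 + 0.524 + 0.466 − 0.209 − 0.210 − 0.229 + 0.095 = 0.830

0.830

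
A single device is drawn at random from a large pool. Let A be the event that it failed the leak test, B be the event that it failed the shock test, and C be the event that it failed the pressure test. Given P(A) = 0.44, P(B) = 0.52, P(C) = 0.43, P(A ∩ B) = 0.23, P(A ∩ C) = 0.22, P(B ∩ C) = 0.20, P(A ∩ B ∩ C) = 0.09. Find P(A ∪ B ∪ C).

0.83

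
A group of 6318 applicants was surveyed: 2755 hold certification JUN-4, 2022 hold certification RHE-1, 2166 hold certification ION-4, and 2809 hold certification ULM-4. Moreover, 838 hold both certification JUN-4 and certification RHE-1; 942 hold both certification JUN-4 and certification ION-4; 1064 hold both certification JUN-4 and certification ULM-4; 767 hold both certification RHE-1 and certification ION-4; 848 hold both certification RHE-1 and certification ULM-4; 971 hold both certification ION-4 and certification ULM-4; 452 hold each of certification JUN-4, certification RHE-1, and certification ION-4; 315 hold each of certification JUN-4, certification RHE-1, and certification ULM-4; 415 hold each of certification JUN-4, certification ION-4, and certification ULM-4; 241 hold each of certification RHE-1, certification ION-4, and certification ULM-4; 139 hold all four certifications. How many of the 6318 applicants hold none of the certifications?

N(≥1) = 2755 + 2022 + 2166 + 2809 − 838 − 942 − 1064 − 767 − 848 − 971 + 452 + 315 + 415 + 241 − 139 = 5606
None: 6318 − 5606 = 712

712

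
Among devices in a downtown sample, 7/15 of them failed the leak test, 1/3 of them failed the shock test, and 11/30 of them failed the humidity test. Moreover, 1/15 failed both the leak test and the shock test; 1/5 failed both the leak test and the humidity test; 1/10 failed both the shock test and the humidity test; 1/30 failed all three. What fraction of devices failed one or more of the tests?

Using inclusion–exclusion:
P(union) = 7/15 + 1/3 + 11/30 − 1/15 − 1/5 − 1/10 + 1/30 = 5/6

5/6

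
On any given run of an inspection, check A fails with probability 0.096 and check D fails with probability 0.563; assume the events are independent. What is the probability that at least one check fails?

P(none) = (1 − 0.096) × (1 − 0.563) = 0.904 × 0.437 = 0.395048
P(at least one) = 1 − 0.395048 = 0.604952

0.604952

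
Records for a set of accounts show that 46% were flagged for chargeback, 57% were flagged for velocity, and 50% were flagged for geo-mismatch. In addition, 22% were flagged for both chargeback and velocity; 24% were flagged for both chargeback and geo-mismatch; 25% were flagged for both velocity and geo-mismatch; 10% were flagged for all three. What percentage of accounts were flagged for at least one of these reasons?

92%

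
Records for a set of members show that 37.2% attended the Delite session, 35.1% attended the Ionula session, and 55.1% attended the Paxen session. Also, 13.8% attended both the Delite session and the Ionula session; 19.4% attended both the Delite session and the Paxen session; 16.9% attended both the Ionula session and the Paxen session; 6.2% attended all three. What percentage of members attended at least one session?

Using inclusion–exclusion:
P(≥1) = 37.2 + 35.1 + 55.1 − 13.8 − 19.4 − 16.9 + 6.2 = 83.5%

83.5%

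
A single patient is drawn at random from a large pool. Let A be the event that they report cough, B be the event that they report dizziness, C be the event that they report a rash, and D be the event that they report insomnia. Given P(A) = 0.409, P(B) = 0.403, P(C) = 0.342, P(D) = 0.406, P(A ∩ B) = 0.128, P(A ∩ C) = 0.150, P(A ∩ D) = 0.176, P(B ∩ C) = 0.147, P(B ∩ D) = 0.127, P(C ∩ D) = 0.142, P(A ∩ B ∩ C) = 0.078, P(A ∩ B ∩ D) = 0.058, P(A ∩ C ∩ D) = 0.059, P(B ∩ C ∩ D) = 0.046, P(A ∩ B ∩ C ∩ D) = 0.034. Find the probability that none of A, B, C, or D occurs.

P(A ∪ B ∪ C ∪ D) = 0.409 + 0.403 + 0.342 + 0.406 − 0.128 − 0.150 − 0.176 − 0.147 − 0.127 − 0.142 + 0.078 + 0.058 + 0.059 + 0.046 − 0.034 = 0.897
P(none) = 1 − 0.897 = 0.103

0.103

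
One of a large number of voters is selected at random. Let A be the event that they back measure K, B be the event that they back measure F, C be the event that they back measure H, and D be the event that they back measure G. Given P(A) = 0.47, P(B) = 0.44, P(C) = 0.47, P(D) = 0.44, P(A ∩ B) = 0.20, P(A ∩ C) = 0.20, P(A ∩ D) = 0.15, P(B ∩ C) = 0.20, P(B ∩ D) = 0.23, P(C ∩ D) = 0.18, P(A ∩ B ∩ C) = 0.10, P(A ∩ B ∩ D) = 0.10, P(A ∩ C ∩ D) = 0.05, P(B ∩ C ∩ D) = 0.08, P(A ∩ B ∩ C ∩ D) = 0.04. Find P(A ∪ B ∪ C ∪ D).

0.95

P(A ∪ B ∪ C ∪ D) = 0.47 + 0.44 + 0.47 + 0.44 − 0.20 − 0.20 − 0.15 − 0.20 − 0.23 − 0.18 + 0.10 + 0.10 + 0.05 + 0.08 − 0.04 = 0.95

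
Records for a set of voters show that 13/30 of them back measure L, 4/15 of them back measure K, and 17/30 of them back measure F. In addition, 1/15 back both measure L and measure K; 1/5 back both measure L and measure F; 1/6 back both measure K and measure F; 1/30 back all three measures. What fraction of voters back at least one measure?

By inclusion–exclusion:
P(≥1) = 13/30 + 4/15 + 17/30 − 1/15 − 1/5 − 1/6 + 1/30 = 13/15

13/15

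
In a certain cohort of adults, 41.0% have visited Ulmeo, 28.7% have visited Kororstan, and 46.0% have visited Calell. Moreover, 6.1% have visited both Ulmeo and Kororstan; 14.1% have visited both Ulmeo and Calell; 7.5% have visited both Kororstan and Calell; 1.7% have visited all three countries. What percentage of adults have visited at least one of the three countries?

Using inclusion–exclusion:
P(union) = 41.0 + 28.7 + 46.0 − 6.1 − 14.1 − 7.5 + 1.7 = 89.7%

89.7%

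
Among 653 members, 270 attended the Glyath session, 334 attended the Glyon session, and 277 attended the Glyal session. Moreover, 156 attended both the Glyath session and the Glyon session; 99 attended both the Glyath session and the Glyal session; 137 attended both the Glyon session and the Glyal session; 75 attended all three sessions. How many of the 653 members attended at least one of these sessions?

564

N(≥1) = 270 + 334 + 277 − 156 − 99 − 137 + 75 = 564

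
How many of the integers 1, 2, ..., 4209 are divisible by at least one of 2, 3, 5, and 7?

By inclusion–exclusion:
2104 + 1403 + 841 + 601 − 701 − 420 − 300 − 280 − 200 − 120 + 140 + 100 + 60 + 40 − 20 = 3248

3248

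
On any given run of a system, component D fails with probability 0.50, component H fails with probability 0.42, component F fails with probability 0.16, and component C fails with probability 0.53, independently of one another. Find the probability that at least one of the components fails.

Independence gives P(none) = ∏(1 − pᵢ).
P(none) = (1 − 0.50) × (1 − 0.42) × (1 − 0.16) × (1 − 0.53) = 0.50 × 0.58 × 0.84 × 0.47 = 0.114492
P(at least one) = 1 − 0.114492 = 0.885508

0.885508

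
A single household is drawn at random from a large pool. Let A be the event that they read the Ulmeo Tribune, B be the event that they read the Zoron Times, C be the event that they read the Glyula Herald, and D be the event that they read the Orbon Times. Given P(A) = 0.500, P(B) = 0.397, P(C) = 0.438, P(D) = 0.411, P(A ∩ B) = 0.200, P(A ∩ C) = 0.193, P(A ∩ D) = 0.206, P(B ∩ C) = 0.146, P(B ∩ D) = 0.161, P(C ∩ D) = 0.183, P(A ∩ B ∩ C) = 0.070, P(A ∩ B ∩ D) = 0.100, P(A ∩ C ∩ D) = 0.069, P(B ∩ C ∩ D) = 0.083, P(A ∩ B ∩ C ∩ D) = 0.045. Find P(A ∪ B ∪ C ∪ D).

P(A ∪ B ∪ C ∪ D) = 0.500 + 0.397 + 0.438 + 0.411 − 0.200 − 0.193 − 0.206 − 0.146 − 0.161 − 0.183 + 0.070 + 0.100 + 0.069 + 0.083 − 0.045 = 0.934

0.934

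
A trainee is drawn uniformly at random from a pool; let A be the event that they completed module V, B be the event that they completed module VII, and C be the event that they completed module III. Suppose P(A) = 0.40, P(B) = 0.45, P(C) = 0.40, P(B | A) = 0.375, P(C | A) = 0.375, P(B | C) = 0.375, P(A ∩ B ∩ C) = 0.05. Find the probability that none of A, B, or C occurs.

0.15

P(A ∩ B) = P(A)·P(B|A) = 0.40 × 0.375 = 0.15
P(A ∩ C) = P(A)·P(C|A) = 0.40 × 0.375 = 0.15
P(B ∩ C) = P(C)·P(B|C) = 0.40 × 0.375 = 0.15
Using inclusion–exclusion:
P(A ∪ B ∪ C) = 0.40 + 0.45 + 0.40 − 0.15 − 0.15 − 0.15 + 0.05 = 0.85
P(none) = 1 − 0.85 = 0.15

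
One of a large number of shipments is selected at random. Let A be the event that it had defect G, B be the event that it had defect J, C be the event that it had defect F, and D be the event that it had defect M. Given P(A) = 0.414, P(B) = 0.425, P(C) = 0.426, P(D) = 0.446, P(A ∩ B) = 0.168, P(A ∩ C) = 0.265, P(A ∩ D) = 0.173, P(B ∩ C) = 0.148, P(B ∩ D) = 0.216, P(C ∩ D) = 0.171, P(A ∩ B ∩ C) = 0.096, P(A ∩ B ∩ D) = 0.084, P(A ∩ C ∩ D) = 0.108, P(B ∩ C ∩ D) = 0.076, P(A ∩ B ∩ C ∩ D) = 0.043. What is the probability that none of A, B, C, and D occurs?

P(A ∪ B ∪ C ∪ D) = 0.414 + 0.425 + 0.426 + 0.446 − 0.168 − 0.265 − 0.173 − 0.148 − 0.216 − 0.171 + 0.096 + 0.084 + 0.108 + 0.076 − 0.043 = 0.891
P(none) = 1 − 0.891 = 0.109

0.109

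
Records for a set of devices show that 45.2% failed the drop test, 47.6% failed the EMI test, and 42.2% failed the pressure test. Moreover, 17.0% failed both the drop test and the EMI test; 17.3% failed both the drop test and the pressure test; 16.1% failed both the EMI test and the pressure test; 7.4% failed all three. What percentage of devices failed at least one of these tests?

By inclusion-exclusion,
P(≥1) = 45.2 + 47.6 + 42.2 − 17.0 − 17.3 − 16.1 + 7.4 = 92.0%

92.0%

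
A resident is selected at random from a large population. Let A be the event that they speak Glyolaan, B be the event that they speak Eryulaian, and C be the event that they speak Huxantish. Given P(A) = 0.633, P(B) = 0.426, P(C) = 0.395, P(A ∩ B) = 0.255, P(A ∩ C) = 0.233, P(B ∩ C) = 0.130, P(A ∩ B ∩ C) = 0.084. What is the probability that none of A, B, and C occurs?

Apply inclusion-exclusion:
P(A ∪ B ∪ C) = 0.633 + 0.426 + 0.395 − 0.255 − 0.233 − 0.130 + 0.084 = 0.920
P(none) = 1 − 0.920 = 0.080

0.080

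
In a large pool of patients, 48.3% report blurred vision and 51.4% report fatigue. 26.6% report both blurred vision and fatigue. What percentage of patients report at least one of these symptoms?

P(union) = 48.3 + 51.4 − 26.6 = 73.1%

73.1%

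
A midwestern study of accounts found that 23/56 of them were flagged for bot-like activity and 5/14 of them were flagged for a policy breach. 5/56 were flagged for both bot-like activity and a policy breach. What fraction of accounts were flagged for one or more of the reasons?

P(union) = 23/56 + 5/14 − 5/56 = 19/28

19/28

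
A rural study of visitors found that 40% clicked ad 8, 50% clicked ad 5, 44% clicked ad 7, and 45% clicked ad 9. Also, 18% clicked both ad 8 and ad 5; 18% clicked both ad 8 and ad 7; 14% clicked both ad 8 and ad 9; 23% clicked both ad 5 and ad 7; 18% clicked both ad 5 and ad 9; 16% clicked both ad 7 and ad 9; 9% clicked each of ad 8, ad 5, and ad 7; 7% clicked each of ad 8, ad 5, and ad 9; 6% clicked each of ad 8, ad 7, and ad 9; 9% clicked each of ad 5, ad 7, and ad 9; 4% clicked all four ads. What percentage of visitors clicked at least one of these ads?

99%

P(≥1) = 40 + 50 + 44 + 45 − 18 − 18 − 14 − 23 − 18 − 16 + 9 + 7 + 6 + 9 − 4 = 99%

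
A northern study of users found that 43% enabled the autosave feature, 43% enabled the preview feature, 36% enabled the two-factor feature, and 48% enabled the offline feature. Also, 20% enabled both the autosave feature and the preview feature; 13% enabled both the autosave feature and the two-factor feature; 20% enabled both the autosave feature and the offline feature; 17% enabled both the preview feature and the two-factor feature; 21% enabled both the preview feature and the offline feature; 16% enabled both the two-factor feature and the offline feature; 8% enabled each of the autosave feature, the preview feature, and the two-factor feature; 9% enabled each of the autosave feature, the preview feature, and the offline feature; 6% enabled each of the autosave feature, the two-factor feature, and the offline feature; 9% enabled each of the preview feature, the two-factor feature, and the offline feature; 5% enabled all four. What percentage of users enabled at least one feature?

90%

Inclusion–exclusion gives
P(≥1) = 43 + 43 + 36 + 48 − 20 − 13 − 20 − 17 − 21 − 16 + 8 + 9 + 6 + 9 − 5 = 90%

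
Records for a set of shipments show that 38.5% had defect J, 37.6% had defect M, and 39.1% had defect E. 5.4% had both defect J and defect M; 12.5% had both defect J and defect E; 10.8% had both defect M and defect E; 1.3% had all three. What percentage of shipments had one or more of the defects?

87.8%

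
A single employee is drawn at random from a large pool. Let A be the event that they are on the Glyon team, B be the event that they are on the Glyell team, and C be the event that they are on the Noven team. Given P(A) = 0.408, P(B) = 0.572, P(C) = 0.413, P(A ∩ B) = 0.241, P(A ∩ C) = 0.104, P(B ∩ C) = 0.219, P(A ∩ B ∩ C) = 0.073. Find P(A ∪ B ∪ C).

0.902

Using inclusion–exclusion:
P(A ∪ B ∪ C) = 0.408 + 0.572 + 0.413 − 0.241 − 0.104 − 0.219 + 0.073 = 0.902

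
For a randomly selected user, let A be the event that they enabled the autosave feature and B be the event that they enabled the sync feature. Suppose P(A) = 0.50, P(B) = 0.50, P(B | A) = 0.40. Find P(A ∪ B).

P(A ∩ B) = P(A)·P(B|A) = 0.50 × 0.40 = 0.20
P(A ∪ B) = 0.50 + 0.50 − 0.20 = 0.80

0.80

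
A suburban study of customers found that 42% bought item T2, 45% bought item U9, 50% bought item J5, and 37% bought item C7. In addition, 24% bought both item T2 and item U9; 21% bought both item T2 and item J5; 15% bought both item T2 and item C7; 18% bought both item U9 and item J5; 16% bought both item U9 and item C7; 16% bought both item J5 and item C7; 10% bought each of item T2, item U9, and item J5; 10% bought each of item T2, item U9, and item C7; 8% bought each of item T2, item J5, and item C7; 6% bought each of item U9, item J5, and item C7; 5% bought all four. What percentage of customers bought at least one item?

93%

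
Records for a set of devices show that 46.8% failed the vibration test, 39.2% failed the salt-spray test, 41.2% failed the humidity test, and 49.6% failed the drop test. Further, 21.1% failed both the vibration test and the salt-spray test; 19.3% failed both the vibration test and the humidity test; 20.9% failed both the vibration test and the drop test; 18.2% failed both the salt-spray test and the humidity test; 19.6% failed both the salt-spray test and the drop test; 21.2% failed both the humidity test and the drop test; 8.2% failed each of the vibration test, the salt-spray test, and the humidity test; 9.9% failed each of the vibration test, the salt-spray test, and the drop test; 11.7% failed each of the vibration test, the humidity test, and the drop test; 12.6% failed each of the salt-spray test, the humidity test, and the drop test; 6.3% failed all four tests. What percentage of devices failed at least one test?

92.6%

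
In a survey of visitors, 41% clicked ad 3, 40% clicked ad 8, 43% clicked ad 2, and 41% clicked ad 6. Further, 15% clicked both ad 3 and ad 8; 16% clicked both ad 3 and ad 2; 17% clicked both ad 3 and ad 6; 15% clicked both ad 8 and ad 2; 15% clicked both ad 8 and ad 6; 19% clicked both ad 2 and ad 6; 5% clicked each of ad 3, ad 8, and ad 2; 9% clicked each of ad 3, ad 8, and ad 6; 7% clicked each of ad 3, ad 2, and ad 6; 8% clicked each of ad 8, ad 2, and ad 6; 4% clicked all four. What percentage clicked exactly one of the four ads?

By inclusion–exclusion (exactly-one form):
P(exactly one) = 41 + 40 + 43 + 41 − 2·15 − 2·16 − 2·17 − 2·15 − 2·15 − 2·19 + 3·5 + 3·9 + 3·7 + 3·8 − 4·4 = 42%

42%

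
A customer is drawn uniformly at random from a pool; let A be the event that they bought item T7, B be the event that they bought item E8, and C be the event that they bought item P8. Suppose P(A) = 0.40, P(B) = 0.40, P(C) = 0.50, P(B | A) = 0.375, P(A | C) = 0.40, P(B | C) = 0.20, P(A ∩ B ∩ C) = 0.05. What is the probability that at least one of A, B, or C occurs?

0.90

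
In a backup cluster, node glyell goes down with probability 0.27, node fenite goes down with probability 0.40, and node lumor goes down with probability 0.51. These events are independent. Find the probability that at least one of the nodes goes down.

Independence gives P(none) = ∏(1 − pᵢ).
P(none) = (1 − 0.27) × (1 − 0.40) × (1 − 0.51) = 0.73 × 0.60 × 0.49 = 0.21462
P(at least one) = 1 − 0.21462 = 0.78538

0.78538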